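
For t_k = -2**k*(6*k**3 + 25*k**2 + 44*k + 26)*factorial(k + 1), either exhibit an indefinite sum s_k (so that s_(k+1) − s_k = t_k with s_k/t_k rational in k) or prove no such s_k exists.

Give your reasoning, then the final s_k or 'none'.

s_k = -2**k*(3*k**2 + 2*k + 2)*factorial(k + 1)

r(k) = 2*(6*k**4 + 55*k**3 + 198*k**2 + 325*k + 202)/(6*k**3 + 25*k**2 + 44*k + 26) after simplifying.
Normal form (A,B,C) = (2*k + 4, 1, k**3 + 25*k**2/6 + 22*k/3 + 13/3).
f must satisfy (2*k + 4)·f(k+1) − (1)·f(k) = k**3 + 25*k**2/6 + 22*k/3 + 13/3.
Bound: deg f ≤ 2.
Solving with deg f ≤ 2: f(k) = (3*k**2 + 2*k + 2)/6.
Certificate R = B(k−1)f/C = (3*k**2 + 2*k + 2)/(6*k**3 + 25*k**2 + 44*k + 26) gives s_k = -2**k*(3*k**2 + 2*k + 2)*factorial(k + 1).
Verify: -2**k*(6*k**3 + 25*k**2 + 44*k + 26)*factorial(k + 1) matches t_k.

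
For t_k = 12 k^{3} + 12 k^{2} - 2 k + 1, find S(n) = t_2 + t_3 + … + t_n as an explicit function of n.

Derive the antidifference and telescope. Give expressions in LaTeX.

Compute t_(k+1)/t_k: get (12*k**3 + 48*k**2 + 58*k + 23)/(12*k**3 + 12*k**2 - 2*k + 1).
A = 1, B = 1, C = k**3 + k**2 - k/6 + 1/12.
Need (1)·f(k+1) − (1)·f(k) = k**3 + k**2 - k/6 + 1/12.
Bound: deg f ≤ 4.
Solving with deg f ≤ 4: f(k) = k*(3*k**3 - 2*k**2 - 4*k + 4)/12.
R(k) = B(k−1)·f(k)/C(k) = k*(3*k**3 - 2*k**2 - 4*k + 4)/(12*k**3 + 12*k**2 - 2*k + 1); s_k = R·t_k = k*(3*k**3 - 2*k**2 - 4*k + 4).
Δs = 12*k**3 + 12*k**2 - 2*k + 1, as required.
Evaluate: s_(n+1) = 3*n**4 + 10*n**3 + 8*n**2 + 2*n + 1; subtract s_(2) = 24 ⇒ S(n) = 3*n**4 + 10*n**3 + 8*n**2 + 2*n - 23.

S(n) = 3 n^{4} + 10 n^{3} + 8 n^{2} + 2 n - 23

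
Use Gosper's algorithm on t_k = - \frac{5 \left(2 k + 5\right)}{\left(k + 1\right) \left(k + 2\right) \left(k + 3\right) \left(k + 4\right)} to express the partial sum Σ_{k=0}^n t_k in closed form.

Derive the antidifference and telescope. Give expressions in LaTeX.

S(n) = \frac{5 \left(- n^{2} - 6 n - 5\right)}{3 \left(n^{2} + 6 n + 8\right)}

r(k) = (k + 1)*(2*k + 7)/((k + 5)*(2*k + 5)) after simplifying.
So A=k + 1 and B=k + 5, with C=k + 5/2.
Need (k + 1)·f(k+1) − (k + 4)·f(k) = k + 5/2.
Degrees (1,1,1) ⇒ d ≤ 3.
Solve for f: f(k) = k*(k + 2)*(k + 4)/6 (degree 3 ≤ 3).
Get s_k = R·t_k = 5*k*(-k - 4)/(3*(k**2 + 4*k + 3)) with R(k) = B(k−1)f(k)/C(k) = k*(k + 2)*(k + 4)**2/(3*(2*k + 5)).
Check: Δs_k = 5*(-2*k - 5)/(k**4 + 10*k**3 + 35*k**2 + 50*k + 24). ✓
s_(n+1) = 5*(-n**2 - 6*n - 5)/(3*(n**2 + 6*n + 8)) and s_(0) = 0, so S(n) = 5*(-n**2 - 6*n - 5)/(3*(n**2 + 6*n + 8)).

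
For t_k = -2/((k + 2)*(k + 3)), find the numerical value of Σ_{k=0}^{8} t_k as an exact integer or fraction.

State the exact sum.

t_(k+1)/t_k = (k + 2)/(k + 4).
Gosper form: A/B · C(k+1)/C(k) with A=k + 2, B=k + 4, C=1.
Set up (k + 2)·f(k+1) − (k + 3)·f(k) − (1) = 0.
From deg A=1, deg B=1, deg C=0: d=1.
Coefficient equations give f(k) = k/2.
Certificate R = B(k−1)f/C = k*(k + 3)/2 gives s_k = -k/(k + 2).
Verify: -2/(k**2 + 5*k + 6) matches t_k.
Sum = s_(9) − s_(0); s_(9) = -9/11, s_(0) = 0 ⇒ -9/11.

Σ = -9/11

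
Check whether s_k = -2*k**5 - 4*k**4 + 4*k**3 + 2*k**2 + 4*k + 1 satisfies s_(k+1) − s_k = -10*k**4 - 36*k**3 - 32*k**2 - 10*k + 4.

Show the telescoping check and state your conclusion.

Valid: the claim telescopes to t_k.

s_(k+1) = -2*k**5 - 14*k**4 - 32*k**3 - 30*k**2 - 6*k + 5
s_(k+1) − s_k = -10*k**4 - 36*k**3 - 32*k**2 - 10*k + 4
(s_(k+1) − s_k) − t_k = 0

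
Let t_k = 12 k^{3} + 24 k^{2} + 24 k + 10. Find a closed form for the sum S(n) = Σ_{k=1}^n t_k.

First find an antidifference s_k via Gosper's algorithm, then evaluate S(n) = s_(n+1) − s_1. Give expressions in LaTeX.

Step 1: r(k) = (6*k**3 + 30*k**2 + 54*k + 35)/(6*k**3 + 12*k**2 + 12*k + 5).
Normal form (A,B,C) = (1, 1, k**3 + 2*k**2 + 2*k + 5/6).
f must satisfy (1)·f(k+1) − (1)·f(k) = k**3 + 2*k**2 + 2*k + 5/6.
d = 4 from the (0,0,3) case.
A polynomial solution: f(k) = k*(3*k + 2)*(k**2 + 1)/12.
R(k) = B(k−1)·f(k)/C(k) = k*(3*k + 2)*(k**2 + 1)/(2*(6*k**3 + 12*k**2 + 12*k + 5)); s_k = R·t_k = k*(3*k**3 + 2*k**2 + 3*k + 2).
Verify: 12*k**3 + 24*k**2 + 24*k + 10 matches t_k.
Σ_(k=1)^n t_k = s_(n+1) − s_(1) = (3*n**4 + 14*n**3 + 27*n**2 + 26*n + 10) − (10), i.e. n*(3*n**3 + 14*n**2 + 27*n + 26).

S(n) = n \left(3 n^{3} + 14 n^{2} + 27 n + 26\right)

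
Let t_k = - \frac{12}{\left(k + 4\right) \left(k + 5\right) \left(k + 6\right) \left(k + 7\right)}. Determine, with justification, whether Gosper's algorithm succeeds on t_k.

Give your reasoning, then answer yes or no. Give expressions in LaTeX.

t_(k+1)/t_k = (k + 4)/(k + 8).
Take A(k)=k + 4, B(k)=k + 8, C(k)=1.
Solve (k + 4)·f(k+1) − (k + 7)·f(k) = 1.
d = 3 from the (1,1,0) case.
Match coefficients ⇒ f(k) = k*(k**2 + 15*k + 74)/360.
So s_k = (B(k−1)f/C)·t_k = (k*(k + 7)*(k**2 + 15*k + 74)/360)·t_k = k*(-k**2 - 15*k - 74)/(30*(k + 4)*(k + 5)*(k + 6)).
Δs = -12/(k**4 + 22*k**3 + 179*k**2 + 638*k + 840), as required.

Yes. s_k = \frac{k \left(- k^{2} - 15 k - 74\right)}{30 \left(k + 4\right) \left(k + 5\right) \left(k + 6\right)}.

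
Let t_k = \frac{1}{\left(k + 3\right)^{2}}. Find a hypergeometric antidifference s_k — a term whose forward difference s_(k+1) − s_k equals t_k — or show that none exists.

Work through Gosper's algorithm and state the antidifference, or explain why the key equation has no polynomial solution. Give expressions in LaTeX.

none — t_k is not Gosper-summable

Ratio r(k) = (k + 3)**2/(k + 4)**2.
So A=k**2 + 6*k + 9 and B=k**2 + 8*k + 16, with C=1.
Solve (k**2 + 6*k + 9)·f(k+1) − (k**2 + 6*k + 9)·f(k) = 1.
From deg A=2, deg B=2, deg C=0: d=0.
Put f(k) = c0: A·f(k+1) − B(k−1)·f(k) − C = -1; need -1 = 0 — inconsistent ⇒ no f, not summable.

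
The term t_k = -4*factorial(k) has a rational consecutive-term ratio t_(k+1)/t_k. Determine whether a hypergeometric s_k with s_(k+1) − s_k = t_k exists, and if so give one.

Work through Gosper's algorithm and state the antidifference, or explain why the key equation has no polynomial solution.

Ratio r(k) = k + 1.
Gosper form: A/B · C(k+1)/C(k) with A=k + 1, B=1, C=1.
Set up (k + 1)·f(k+1) − (1)·f(k) − (1) = 0.
Degrees (1,0,0) ⇒ d ≤ -1.
Bound -1 < 0, so the key equation has no polynomial solution.

none (Gosper's algorithm certifies no s_k)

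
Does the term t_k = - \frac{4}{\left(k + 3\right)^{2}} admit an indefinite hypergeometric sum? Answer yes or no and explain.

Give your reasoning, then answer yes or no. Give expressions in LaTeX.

r(k) = (k + 3)**2/(k + 4)**2 after simplifying.
A = k**2 + 6*k + 9, B = k**2 + 8*k + 16, C = 1.
Need (k**2 + 6*k + 9)·f(k+1) − (k**2 + 6*k + 9)·f(k) = 1.
Bound: deg f ≤ 0.
Write f(k) = c0. Then LHS − RHS = -1, requiring -1 = 0: contradictory. No certificate.

No. Not Gosper-summable.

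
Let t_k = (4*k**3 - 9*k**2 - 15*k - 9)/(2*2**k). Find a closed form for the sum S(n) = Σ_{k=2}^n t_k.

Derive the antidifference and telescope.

Ratio r(k) = (4*k**3 + 3*k**2 - 21*k - 29)/(2*(4*k**3 - 9*k**2 - 15*k - 9)).
Take A(k)=1/2, B(k)=1, C(k)=k**3 - 9*k**2/4 - 15*k/4 - 9/4.
Solve (1/2)·f(k+1) − (1)·f(k) = k**3 - 9*k**2/4 - 15*k/4 - 9/4.
Degrees (0,0,3) ⇒ d ≤ 3.
Coefficient equations give f(k) = -(4*k**3 + 3*k**2 + 3*k + 1)/2.
Then R = B(k−1)f/C = -2*(4*k**3 + 3*k**2 + 3*k + 1)/(4*k**3 - 9*k**2 - 15*k - 9), so s_k = R(k)·t_k = (-4*k**3 - 3*k**2 - 3*k - 1)/2**k.
s_(k+1) − s_k = (4*k**3 - 9*k**2 - 15*k - 9)/(2*2**k) = t_k.
Telescope: S(n) = s_(n+1) − s_(2) = 2**(-n - 1)*(-4*n**3 - 15*n**2 - 21*n - 11) − (-51/4) = 2**(-n - 2)*(51*2**n - 8*n**3 - 30*n**2 - 42*n - 22).

S(n) = 2**(-n - 2)*(51*2**n - 8*n**3 - 30*n**2 - 42*n - 22)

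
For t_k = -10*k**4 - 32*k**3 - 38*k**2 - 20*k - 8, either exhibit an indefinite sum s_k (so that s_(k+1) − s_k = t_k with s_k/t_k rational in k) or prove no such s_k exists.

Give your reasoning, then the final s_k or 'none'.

s_k = k*(-2*k**4 - 3*k**3 + k - 4)

Compute t_(k+1)/t_k: get (5*k**4 + 36*k**3 + 97*k**2 + 116*k + 54)/(5*k**4 + 16*k**3 + 19*k**2 + 10*k + 4).
Gosper form: A/B · C(k+1)/C(k) with A=1, B=1, C=k**4 + 16*k**3/5 + 19*k**2/5 + 2*k + 4/5.
Need (1)·f(k+1) − (1)·f(k) = k**4 + 16*k**3/5 + 19*k**2/5 + 2*k + 4/5.
deg f ≤ 5 (via 0,0,4).
Coefficient equations give f(k) = k*(2*k**4 + 3*k**3 - k + 4)/10.
Get s_k = R·t_k = k*(-2*k**4 - 3*k**3 + k - 4) with R(k) = B(k−1)f(k)/C(k) = k*(2*k**4 + 3*k**3 - k + 4)/(2*(5*k**4 + 16*k**3 + 19*k**2 + 10*k + 4)).
Verify: -10*k**4 - 32*k**3 - 38*k**2 - 20*k - 8 matches t_k.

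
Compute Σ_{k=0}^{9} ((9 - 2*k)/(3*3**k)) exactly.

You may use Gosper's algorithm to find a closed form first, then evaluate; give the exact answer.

Σ = 78734/19683

The ratio is (2*k - 7)/(3*(2*k - 9)).
Take A(k)=1/3, B(k)=1, C(k)=k - 9/2.
Solve (1/3)·f(k+1) − (1)·f(k) = k - 9/2.
Bound: deg f ≤ 1.
Match coefficients ⇒ f(k) = -3*(k - 4)/2.
Then R = B(k−1)f/C = -3*(k - 4)/(2*k - 9), so s_k = R(k)·t_k = (k - 4)/3**k.
Δs = (9 - 2*k)/(3*3**k), as required.
Telescoping: Σ = s_(10) − s_(0) = 2/19683 − (-4) = 78734/19683.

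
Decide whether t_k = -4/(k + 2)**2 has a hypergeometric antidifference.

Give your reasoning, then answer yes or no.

No. Not Gosper-summable.

Step 1: r(k) = (k + 2)**2/(k + 3)**2.
Gosper form: A/B · C(k+1)/C(k) with A=k**2 + 4*k + 4, B=k**2 + 6*k + 9, C=1.
Need (k**2 + 4*k + 4)·f(k+1) − (k**2 + 4*k + 4)·f(k) = 1.
From deg A=2, deg B=2, deg C=0: d=0.
Put f(k) = c0: A·f(k+1) − B(k−1)·f(k) − C = -1; need -1 = 0 — inconsistent ⇒ no f, not summable.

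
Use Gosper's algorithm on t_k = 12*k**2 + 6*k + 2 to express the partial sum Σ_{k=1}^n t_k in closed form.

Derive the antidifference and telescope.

S(n) = n*(4*n**2 + 9*n + 7)

Ratio r(k) = (6*k**2 + 15*k + 10)/(6*k**2 + 3*k + 1).
Normal form (A,B,C) = (1, 1, k**2 + k/2 + 1/6).
Need (1)·f(k+1) − (1)·f(k) = k**2 + k/2 + 1/6.
d = 3 from the (0,0,2) case.
A polynomial solution: f(k) = k*(4*k**2 - 3*k + 1)/12.
So s_k = (B(k−1)f/C)·t_k = (k*(4*k**2 - 3*k + 1)/(2*(6*k**2 + 3*k + 1)))·t_k = k*(4*k**2 - 3*k + 1).
Check: Δs_k = 12*k**2 + 6*k + 2. ✓
Σ_(k=1)^n t_k = s_(n+1) − s_(1) = (4*n**3 + 9*n**2 + 7*n + 2) − (2), i.e. n*(4*n**2 + 9*n + 7).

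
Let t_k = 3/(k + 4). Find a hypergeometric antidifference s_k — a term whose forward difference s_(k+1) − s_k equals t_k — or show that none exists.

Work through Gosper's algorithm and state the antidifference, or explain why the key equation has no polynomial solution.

no hypergeometric antidifference exists

Ratio r(k) = (k + 4)/(k + 5).
Take A(k)=k + 4, B(k)=k + 5, C(k)=1.
Solve (k + 4)·f(k+1) − (k + 4)·f(k) = 1.
d = 0 from the (1,1,0) case.
f = c0 ⇒ A·f(k+1) − B(k−1)·f(k) − C = -1. The system {-1 = 0} is inconsistent; no antidifference.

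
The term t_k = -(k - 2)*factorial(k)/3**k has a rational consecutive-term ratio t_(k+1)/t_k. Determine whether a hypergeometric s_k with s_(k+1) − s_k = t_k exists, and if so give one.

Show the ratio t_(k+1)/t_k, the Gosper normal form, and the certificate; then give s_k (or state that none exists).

s_k = -3**(1 - k)*factorial(k)

Step 1: r(k) = (k**2 - 1)/(3*(k - 2)).
Factor: A=k/3 + 1/3; B=1; C=k - 2.
Set up (k/3 + 1/3)·f(k+1) − (1)·f(k) − (k - 2) = 0.
Bound: deg f ≤ 0.
A polynomial solution: f(k) = 3.
Get s_k = R·t_k = -3**(1 - k)*factorial(k) with R(k) = B(k−1)f(k)/C(k) = 3/(k - 2).
Verify: -(k - 2)*factorial(k)/3**k matches t_k.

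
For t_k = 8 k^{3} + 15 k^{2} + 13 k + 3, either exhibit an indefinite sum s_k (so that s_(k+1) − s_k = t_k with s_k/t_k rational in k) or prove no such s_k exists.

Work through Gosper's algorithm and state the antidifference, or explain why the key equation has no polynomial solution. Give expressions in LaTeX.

t_(k+1)/t_k = (8*k**3 + 39*k**2 + 67*k + 39)/(8*k**3 + 15*k**2 + 13*k + 3).
Take A(k)=1, B(k)=1, C(k)=k**3 + 15*k**2/8 + 13*k/8 + 3/8.
Solve (1)·f(k+1) − (1)·f(k) = k**3 + 15*k**2/8 + 13*k/8 + 3/8.
From deg A=0, deg B=0, deg C=3: d=4.
A polynomial solution: f(k) = k*(2*k - 1)*(k**2 + k + 1)/8.
R(k) = B(k−1)·f(k)/C(k) = k*(2*k - 1)*(k**2 + k + 1)/(8*k**3 + 15*k**2 + 13*k + 3); s_k = R·t_k = k*(2*k**3 + k**2 + k - 1).
s_(k+1) − s_k = 8*k**3 + 15*k**2 + 13*k + 3 = t_k.

s_k = k \left(2 k^{3} + k^{2} + k - 1\right)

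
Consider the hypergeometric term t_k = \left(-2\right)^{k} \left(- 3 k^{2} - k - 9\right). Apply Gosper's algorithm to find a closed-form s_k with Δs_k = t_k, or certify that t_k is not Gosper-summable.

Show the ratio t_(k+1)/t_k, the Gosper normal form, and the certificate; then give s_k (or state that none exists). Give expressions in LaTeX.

s_k = \left(-2\right)^{k} \left(k^{2} - k + 3\right)

Step 1: r(k) = 2*(-3*k**2 - 7*k - 13)/(3*k**2 + k + 9).
A = -2, B = 1, C = k**2 + k/3 + 3.
Solve (-2)·f(k+1) − (1)·f(k) = k**2 + k/3 + 3.
deg f ≤ 2 (via 0,0,2).
A polynomial solution: f(k) = -(k**2 - k + 3)/3.
So s_k = (B(k−1)f/C)·t_k = (-(k**2 - k + 3)/(3*k**2 + k + 9))·t_k = (-2)**k*(k**2 - k + 3).
Verify: (-2)**k*(-3*k**2 - k - 9) matches t_k.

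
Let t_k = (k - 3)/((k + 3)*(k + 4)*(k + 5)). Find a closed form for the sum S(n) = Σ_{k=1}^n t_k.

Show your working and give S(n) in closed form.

The ratio is (k - 2)*(k + 3)/((k - 3)*(k + 6)).
Gosper form: A/B · C(k+1)/C(k) with A=k + 3, B=k + 6, C=k - 3.
Need (k + 3)·f(k+1) − (k + 5)·f(k) = k - 3.
From deg A=1, deg B=1, deg C=1: d=2.
Solve for f: f(k) = -k (degree 1 ≤ 2).
Then R = B(k−1)f/C = -k*(k + 5)/(k - 3), so s_k = R(k)·t_k = -k/((k + 3)*(k + 4)).
s_(k+1) − s_k = (k - 3)/(k**3 + 12*k**2 + 47*k + 60) = t_k.
Telescope: S(n) = s_(n+1) − s_(1) = (-n - 1)/(n**2 + 9*n + 20) − (-1/20) = n*(n - 11)/(20*(n**2 + 9*n + 20)).

S(n) = n*(n - 11)/(20*(n**2 + 9*n + 20))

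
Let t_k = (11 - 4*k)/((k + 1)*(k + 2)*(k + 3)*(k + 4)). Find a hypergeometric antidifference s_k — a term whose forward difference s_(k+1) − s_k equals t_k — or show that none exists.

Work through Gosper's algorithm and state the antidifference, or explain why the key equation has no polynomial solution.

s_k = k*(k**2 + 6*k + 15)/(2*(k + 1)*(k + 2)*(k + 3))

t_(k+1)/t_k = (k + 1)*(4*k - 7)/((k + 5)*(4*k - 11)).
A = k + 1, B = k + 5, C = k - 11/4.
Key eq: (k + 1)·f(k+1) = (k + 4)·f(k) + (k - 11/4).
Bound: deg f ≤ 3.
Solve for f: f(k) = -k*(k**2 + 6*k + 15)/8 (degree 3 ≤ 3).
R(k) = B(k−1)·f(k)/C(k) = -k*(k + 4)*(k**2 + 6*k + 15)/(2*(4*k - 11)); s_k = R·t_k = k*(k**2 + 6*k + 15)/(2*(k + 1)*(k + 2)*(k + 3)).
Δs = (11 - 4*k)/(k**4 + 10*k**3 + 35*k**2 + 50*k + 24), as required.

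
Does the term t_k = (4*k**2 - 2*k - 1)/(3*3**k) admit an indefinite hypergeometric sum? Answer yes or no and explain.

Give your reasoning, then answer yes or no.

t_(k+1)/t_k = (4*k**2 + 6*k + 1)/(3*(4*k**2 - 2*k - 1)).
Gosper form: A/B · C(k+1)/C(k) with A=1/3, B=1, C=k**2 - k/2 - 1/4.
f must satisfy (1/3)·f(k+1) − (1)·f(k) = k**2 - k/2 - 1/4.
From deg A=0, deg B=0, deg C=2: d=2.
A polynomial solution: f(k) = -3*(2*k**2 + k + 1)/4.
Certificate R = B(k−1)f/C = -3*(2*k**2 + k + 1)/(4*k**2 - 2*k - 1) gives s_k = (-2*k**2 - k - 1)/3**k.
Check: Δs_k = (4*k**2 - 2*k - 1)/(3*3**k). ✓

Yes. s_k = (-2*k**2 - k - 1)/3**k.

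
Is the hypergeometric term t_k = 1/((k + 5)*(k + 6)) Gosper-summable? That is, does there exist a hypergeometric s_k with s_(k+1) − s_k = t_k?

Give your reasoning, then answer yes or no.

Step 1: r(k) = (k + 5)/(k + 7).
Factor: A=k + 5; B=k + 7; C=1.
Set up (k + 5)·f(k+1) − (k + 6)·f(k) − (1) = 0.
Degrees (1,1,0) ⇒ d ≤ 1.
A polynomial solution: f(k) = k/5.
Get s_k = R·t_k = k/(5*(k + 5)) with R(k) = B(k−1)f(k)/C(k) = k*(k + 6)/5.
Δs = 1/(k**2 + 11*k + 30), as required.

Yes. s_k = k/(5*(k + 5)).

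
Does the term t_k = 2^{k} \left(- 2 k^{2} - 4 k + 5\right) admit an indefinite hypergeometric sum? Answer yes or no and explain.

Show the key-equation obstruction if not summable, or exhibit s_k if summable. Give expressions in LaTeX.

Compute t_(k+1)/t_k: get 2*(2*k**2 + 8*k + 1)/(2*k**2 + 4*k - 5).
So A=2 and B=1, with C=k**2 + 2*k - 5/2.
Solve (2)·f(k+1) − (1)·f(k) = k**2 + 2*k - 5/2.
From deg A=0, deg B=0, deg C=2: d=2.
Match coefficients ⇒ f(k) = (2*k**2 - 4*k - 1)/2.
Certificate R = B(k−1)f/C = (2*k**2 - 4*k - 1)/(2*k**2 + 4*k - 5) gives s_k = 2**k*(-2*k**2 + 4*k + 1).
Δs = 2**k*(-2*k**2 - 4*k + 5), as required.

Yes. s_k = 2^{k} \left(- 2 k^{2} + 4 k + 1\right).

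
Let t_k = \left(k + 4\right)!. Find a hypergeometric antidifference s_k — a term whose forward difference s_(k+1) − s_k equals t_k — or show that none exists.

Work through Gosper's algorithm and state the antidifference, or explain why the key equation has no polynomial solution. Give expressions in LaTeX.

t_(k+1)/t_k = k + 5.
Normal form (A,B,C) = (k + 5, 1, 1).
f must satisfy (k + 5)·f(k+1) − (1)·f(k) = 1.
Bound: deg f ≤ -1.
deg f ≤ -1 is impossible — no certificate.

not Gosper-summable; s_k does not exist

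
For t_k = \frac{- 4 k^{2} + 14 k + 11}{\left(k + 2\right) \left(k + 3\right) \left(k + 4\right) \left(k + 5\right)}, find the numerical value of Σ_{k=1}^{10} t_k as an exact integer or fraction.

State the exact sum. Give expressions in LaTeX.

r(k) = (k + 2)*(14*k - 4*(k + 1)**2 + 25)/((k + 6)*(-4*k**2 + 14*k + 11)) after simplifying.
Normal form (A,B,C) = (k + 2, k + 6, k**2 - 7*k/2 - 11/4).
Set up (k + 2)·f(k+1) − (k + 5)·f(k) − (k**2 - 7*k/2 - 11/4) = 0.
From deg A=1, deg B=1, deg C=2: d=3.
Match coefficients ⇒ f(k) = k*(k**2 - 87*k - 46)/96.
Certificate R = B(k−1)f/C = k*(k + 5)*(k**2 - 87*k - 46)/(24*(4*k**2 - 14*k - 11)) gives s_k = k*(-k**2 + 87*k + 46)/(24*(k + 2)*(k + 3)*(k + 4)).
Check: Δs_k = (-4*k**2 + 14*k + 11)/(k**4 + 14*k**3 + 71*k**2 + 154*k + 120). ✓
Sum = s_(11) − s_(1); s_(11) = 77/520, s_(1) = 11/120 ⇒ 11/195.

Σ = 11/195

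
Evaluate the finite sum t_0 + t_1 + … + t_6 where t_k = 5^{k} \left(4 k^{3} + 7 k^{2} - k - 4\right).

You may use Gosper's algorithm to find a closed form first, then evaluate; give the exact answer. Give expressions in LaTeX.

Ratio r(k) = 5*(4*k**3 + 19*k**2 + 25*k + 6)/(4*k**3 + 7*k**2 - k - 4).
Normal form (A,B,C) = (5, 1, k**3 + 7*k**2/4 - k/4 - 1).
Solve (5)·f(k+1) − (1)·f(k) = k**3 + 7*k**2/4 - k/4 - 1.
From deg A=0, deg B=0, deg C=3: d=3.
Coefficient equations give f(k) = (k**3 - 2*k**2 + k - 1)/4.
Then R = B(k−1)f/C = (k**3 - 2*k**2 + k - 1)/((k + 1)*(4*k**2 + 3*k - 4)), so s_k = R(k)·t_k = 5**k*(k**3 - 2*k**2 + k - 1).
Verify: 5**k*(4*k**3 + 7*k**2 - k - 4) matches t_k.
Sum = s_(7) − s_(0); s_(7) = 19609375, s_(0) = -1 ⇒ 19609376.

Σ = 19609376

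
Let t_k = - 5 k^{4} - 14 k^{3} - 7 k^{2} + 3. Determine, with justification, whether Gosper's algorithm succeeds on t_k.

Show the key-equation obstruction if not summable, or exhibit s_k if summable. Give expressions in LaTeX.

Yes. s_k = k \left(- k^{4} - k^{3} + 3 k^{2} + 2\right).

r(k) = (5*k**4 + 34*k**3 + 79*k**2 + 76*k + 23)/(5*k**4 + 14*k**3 + 7*k**2 - 3) after simplifying.
Factor: A=1; B=1; C=k**4 + 14*k**3/5 + 7*k**2/5 - 3/5.
Set up (1)·f(k+1) − (1)·f(k) − (k**4 + 14*k**3/5 + 7*k**2/5 - 3/5) = 0.
Degrees (0,0,4) ⇒ d ≤ 5.
Solve for f: f(k) = k*(k**4 + k**3 - 3*k**2 - 2)/5 (degree 5 ≤ 5).
Then R = B(k−1)f/C = k*(k**4 + k**3 - 3*k**2 - 2)/(5*k**4 + 14*k**3 + 7*k**2 - 3), so s_k = R(k)·t_k = k*(-k**4 - k**3 + 3*k**2 + 2).
Verify: -5*k**4 - 14*k**3 - 7*k**2 + 3 matches t_k.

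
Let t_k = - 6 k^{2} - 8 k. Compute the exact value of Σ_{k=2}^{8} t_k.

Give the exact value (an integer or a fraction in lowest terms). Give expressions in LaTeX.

Σ = -1498

t_(k+1)/t_k = (3*k**2 + 10*k + 7)/(k*(3*k + 4)).
So A=1 and B=1, with C=k**2 + 4*k/3.
Key eq: (1)·f(k+1) = (1)·f(k) + (k**2 + 4*k/3).
From deg A=0, deg B=0, deg C=2: d=3.
A polynomial solution: f(k) = k*(k - 1)*(2*k + 3)/6.
Get s_k = R·t_k = k*(-2*k**2 - k + 3) with R(k) = B(k−1)f(k)/C(k) = (k - 1)*(2*k + 3)/(2*(3*k + 4)).
s_(k+1) − s_k = 2*k*(-3*k - 4) = t_k.
Telescoping: Σ = s_(9) − s_(2) = -1512 − (-14) = -1498.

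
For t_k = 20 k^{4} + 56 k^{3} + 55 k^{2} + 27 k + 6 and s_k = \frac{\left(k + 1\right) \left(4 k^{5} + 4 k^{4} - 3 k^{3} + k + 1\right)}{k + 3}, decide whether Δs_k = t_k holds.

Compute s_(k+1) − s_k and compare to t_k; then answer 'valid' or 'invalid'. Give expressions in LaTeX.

Invalid: residual \frac{2 \left(- 16 k^{5} - 112 k^{4} - 226 k^{3} - 192 k^{2} - 86 k - 17\right)}{k^{2} + 7 k + 12} ≠ 0.

s_(k+1) = (k + 2)*(k + 4*(k + 1)**5 + 4*(k + 1)**4 - 3*(k + 1)**3 + 2)/(k + 4)
s_(k+1) − s_k = (20*k**6 + 164*k**5 + 463*k**4 + 632*k**3 + 471*k**2 + 194*k + 38)/(k**2 + 7*k + 12)
(s_(k+1) − s_k) − t_k = 2*(-16*k**5 - 112*k**4 - 226*k**3 - 192*k**2 - 86*k - 17)/(k**2 + 7*k + 12)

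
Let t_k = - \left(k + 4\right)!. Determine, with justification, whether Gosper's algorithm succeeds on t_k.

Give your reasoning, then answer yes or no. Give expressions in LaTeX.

No — key equation has no polynomial f.

Step 1: r(k) = k + 5.
Gosper form: A/B · C(k+1)/C(k) with A=k + 5, B=1, C=1.
Solve (k + 5)·f(k+1) − (1)·f(k) = 1.
Degrees (1,0,0) ⇒ d ≤ -1.
Negative degree bound (-1): no f exists, t_k not Gosper-summable.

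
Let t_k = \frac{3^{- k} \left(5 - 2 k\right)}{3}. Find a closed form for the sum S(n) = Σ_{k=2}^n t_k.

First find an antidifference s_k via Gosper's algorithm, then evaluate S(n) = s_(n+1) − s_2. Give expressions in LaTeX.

r(k) = (2*k - 3)/(3*(2*k - 5)) after simplifying.
Normal form (A,B,C) = (1/3, 1, k - 5/2).
f must satisfy (1/3)·f(k+1) − (1)·f(k) = k - 5/2.
d = 1 from the (0,0,1) case.
Match coefficients ⇒ f(k) = -3*(k - 2)/2.
R(k) = B(k−1)·f(k)/C(k) = -3*(k - 2)/(2*k - 5); s_k = R·t_k = (k - 2)/3**k.
Verify: (5 - 2*k)/(3*3**k) matches t_k.
Σ_(k=2)^n t_k = s_(n+1) − s_(2) = (3**(-n - 1)*(n - 1)) − (0), i.e. 3**(-n - 1)*(n - 1).

S(n) = 3^{- n - 1} \left(n - 1\right)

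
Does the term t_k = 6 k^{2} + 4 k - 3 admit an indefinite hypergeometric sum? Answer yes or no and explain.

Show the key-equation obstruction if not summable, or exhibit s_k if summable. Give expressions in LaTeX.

The ratio is (6*k**2 + 16*k + 7)/(6*k**2 + 4*k - 3).
Gosper form: A/B · C(k+1)/C(k) with A=1, B=1, C=k**2 + 2*k/3 - 1/2.
Need (1)·f(k+1) − (1)·f(k) = k**2 + 2*k/3 - 1/2.
deg f ≤ 3 (via 0,0,2).
Match coefficients ⇒ f(k) = k*(2*k**2 - k - 4)/6.
R(k) = B(k−1)·f(k)/C(k) = k*(2*k**2 - k - 4)/(6*k**2 + 4*k - 3); s_k = R·t_k = k*(2*k**2 - k - 4).
s_(k+1) − s_k = 6*k**2 + 4*k - 3 = t_k.

Yes. s_k = k \left(2 k^{2} - k - 4\right).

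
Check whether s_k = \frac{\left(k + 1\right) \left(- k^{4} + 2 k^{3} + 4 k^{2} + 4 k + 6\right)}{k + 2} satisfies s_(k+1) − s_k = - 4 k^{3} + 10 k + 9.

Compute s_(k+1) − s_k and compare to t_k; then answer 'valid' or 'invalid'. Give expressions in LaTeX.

s_(k+1) = (-k**5 - 4*k**4 + 22*k**2 + 43*k + 30)/(k + 3)
s_(k+1) − s_k = (-4*k**5 - 17*k**4 - 4*k**3 + 53*k**2 + 80*k + 42)/(k**2 + 5*k + 6)
(s_(k+1) − s_k) − t_k = (3*k**4 + 10*k**3 - 6*k**2 - 25*k - 12)/(k**2 + 5*k + 6)

Invalid: residual \frac{3 k^{4} + 10 k^{3} - 6 k^{2} - 25 k - 12}{k^{2} + 5 k + 6} ≠ 0.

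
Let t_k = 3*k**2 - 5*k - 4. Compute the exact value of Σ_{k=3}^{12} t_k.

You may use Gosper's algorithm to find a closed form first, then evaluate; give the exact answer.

Ratio r(k) = (3*k**2 + k - 6)/(3*k**2 - 5*k - 4).
So A=1 and B=1, with C=k**2 - 5*k/3 - 4/3.
f must satisfy (1)·f(k+1) − (1)·f(k) = k**2 - 5*k/3 - 4/3.
Degrees (0,0,2) ⇒ d ≤ 3.
Solve for f: f(k) = k*(k**2 - 4*k - 1)/3 (degree 3 ≤ 3).
Then R = B(k−1)f/C = k*(k**2 - 4*k - 1)/(3*k**2 - 5*k - 4), so s_k = R(k)·t_k = k*(k**2 - 4*k - 1).
s_(k+1) − s_k = 3*k**2 - 5*k - 4 = t_k.
Telescoping: Σ = s_(13) − s_(3) = 1508 − (-12) = 1520.

Σ = 1520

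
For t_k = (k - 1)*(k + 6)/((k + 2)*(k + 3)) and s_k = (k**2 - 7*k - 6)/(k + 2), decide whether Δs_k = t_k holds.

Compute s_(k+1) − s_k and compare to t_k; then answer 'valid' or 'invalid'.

Valid: the claim telescopes to t_k.

s_(k+1) = (k**2 - 5*k - 12)/(k + 3)
s_(k+1) − s_k = (k**2 + 5*k - 6)/(k**2 + 5*k + 6)
(s_(k+1) − s_k) − t_k = 0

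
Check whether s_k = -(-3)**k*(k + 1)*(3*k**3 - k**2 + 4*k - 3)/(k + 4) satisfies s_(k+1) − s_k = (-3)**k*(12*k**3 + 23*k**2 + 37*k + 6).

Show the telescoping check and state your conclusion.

s_(k+1) = 3*(-3)**k*(k + 2)*(4*k + 3*(k + 1)**3 - (k + 1)**2 + 1)/(k + 5)
s_(k+1) − s_k = (-3)**k*(12*k**5 + 95*k**4 + 262*k**3 + 415*k**2 + 320*k + 57)/(k**2 + 9*k + 20)
(s_(k+1) − s_k) − t_k = (-3)**(k + 1)*(12*k**4 + 74*k**3 + 128*k**2 + 158*k + 21)/(k**2 + 9*k + 20)

Invalid: residual (-3)**(k + 1)*(12*k**4 + 74*k**3 + 128*k**2 + 158*k + 21)/(k**2 + 9*k + 20) ≠ 0.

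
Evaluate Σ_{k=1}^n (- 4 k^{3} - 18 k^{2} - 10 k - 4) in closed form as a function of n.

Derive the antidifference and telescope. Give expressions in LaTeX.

t_(k+1)/t_k = (2*k**3 + 15*k**2 + 29*k + 18)/(2*k**3 + 9*k**2 + 5*k + 2).
Normal form (A,B,C) = (1, 1, k**3 + 9*k**2/2 + 5*k/2 + 1).
Need (1)·f(k+1) − (1)·f(k) = k**3 + 9*k**2/2 + 5*k/2 + 1.
From deg A=0, deg B=0, deg C=3: d=4.
Coefficient equations give f(k) = k*(k**3 + 4*k**2 - 3*k + 2)/4.
Then R = B(k−1)f/C = k*(k**3 + 4*k**2 - 3*k + 2)/(2*(2*k**3 + 9*k**2 + 5*k + 2)), so s_k = R(k)·t_k = k*(-k**3 - 4*k**2 + 3*k - 2).
Δs = -4*k**3 - 18*k**2 - 10*k - 4, as required.
Σ_(k=1)^n t_k = s_(n+1) − s_(1) = (-n**4 - 8*n**3 - 15*n**2 - 12*n - 4) − (-4), i.e. n*(-n**3 - 8*n**2 - 15*n - 12).

S(n) = n \left(- n^{3} - 8 n^{2} - 15 n - 12\right)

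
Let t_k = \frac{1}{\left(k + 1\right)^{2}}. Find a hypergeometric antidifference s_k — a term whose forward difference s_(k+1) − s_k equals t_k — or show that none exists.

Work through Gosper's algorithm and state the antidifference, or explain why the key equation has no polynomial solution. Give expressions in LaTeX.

The ratio is (k + 1)**2/(k + 2)**2.
A = k**2 + 2*k + 1, B = k**2 + 4*k + 4, C = 1.
Set up (k**2 + 2*k + 1)·f(k+1) − (k**2 + 2*k + 1)·f(k) − (1) = 0.
Degrees (2,2,0) ⇒ d ≤ 0.
f = c0 ⇒ A·f(k+1) − B(k−1)·f(k) − C = -1. The system {-1 = 0} is inconsistent; no antidifference.

no hypergeometric antidifference exists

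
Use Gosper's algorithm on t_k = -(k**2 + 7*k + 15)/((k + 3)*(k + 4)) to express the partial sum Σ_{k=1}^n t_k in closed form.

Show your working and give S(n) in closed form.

S(n) = n*(-4*n - 19)/(4*(n + 4))

t_(k+1)/t_k = (k + 3)*(7*k + (k + 1)**2 + 22)/((k + 5)*(k**2 + 7*k + 15)).
Take A(k)=k + 3, B(k)=k + 5, C(k)=k**2 + 7*k + 15.
Set up (k + 3)·f(k+1) − (k + 4)·f(k) − (k**2 + 7*k + 15) = 0.
deg f ≤ 2 (via 1,1,2).
Match coefficients ⇒ f(k) = k*(k + 4).
Then R = B(k−1)f/C = k*(k + 4)**2/(k**2 + 7*k + 15), so s_k = R(k)·t_k = k*(-k - 4)/(k + 3).
Check: Δs_k = (-k**2 - 7*k - 15)/(k**2 + 7*k + 12). ✓
Telescope: S(n) = s_(n+1) − s_(1) = (-n**2 - 6*n - 5)/(n + 4) − (-5/4) = n*(-4*n - 19)/(4*(n + 4)).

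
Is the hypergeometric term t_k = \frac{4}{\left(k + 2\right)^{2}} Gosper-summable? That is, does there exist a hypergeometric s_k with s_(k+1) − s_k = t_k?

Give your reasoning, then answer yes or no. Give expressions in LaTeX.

t_(k+1)/t_k = (k + 2)**2/(k + 3)**2.
A = k**2 + 4*k + 4, B = k**2 + 6*k + 9, C = 1.
Solve (k**2 + 4*k + 4)·f(k+1) − (k**2 + 4*k + 4)·f(k) = 1.
deg f ≤ 0 (via 2,2,0).
Write f(k) = c0. Then LHS − RHS = -1, requiring -1 = 0: contradictory. No certificate.

No; the coefficient equations for f are inconsistent.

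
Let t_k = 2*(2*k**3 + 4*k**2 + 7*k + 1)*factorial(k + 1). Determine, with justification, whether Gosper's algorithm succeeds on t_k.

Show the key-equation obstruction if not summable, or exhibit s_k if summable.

Ratio r(k) = (2*k**4 + 14*k**3 + 41*k**2 + 56*k + 28)/(2*k**3 + 4*k**2 + 7*k + 1).
Gosper form: A/B · C(k+1)/C(k) with A=k + 2, B=1, C=k**3 + 2*k**2 + 7*k/2 + 1/2.
Set up (k + 2)·f(k+1) − (1)·f(k) − (k**3 + 2*k**2 + 7*k/2 + 1/2) = 0.
From deg A=1, deg B=0, deg C=3: d=2.
Solve for f: f(k) = (2*k**2 - 2*k + 1)/2 (degree 2 ≤ 2).
So s_k = (B(k−1)f/C)·t_k = ((2*k**2 - 2*k + 1)/(2*k**3 + 4*k**2 + 7*k + 1))·t_k = 2*(2*k**2 - 2*k + 1)*factorial(k + 1).
Check: Δs_k = 2*(2*k**3 + 4*k**2 + 7*k + 1)*factorial(k + 1). ✓

Yes. s_k = 2*(2*k**2 - 2*k + 1)*factorial(k + 1).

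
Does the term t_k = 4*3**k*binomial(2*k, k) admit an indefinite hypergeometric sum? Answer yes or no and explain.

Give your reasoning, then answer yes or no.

No. Not Gosper-summable.

Ratio r(k) = 6*(2*k + 1)/(k + 1).
Take A(k)=12*k + 6, B(k)=k + 1, C(k)=1.
Set up (12*k + 6)·f(k+1) − (k)·f(k) − (1) = 0.
deg f ≤ -1 (via 1,1,0).
Bound -1 < 0, so the key equation has no polynomial solution.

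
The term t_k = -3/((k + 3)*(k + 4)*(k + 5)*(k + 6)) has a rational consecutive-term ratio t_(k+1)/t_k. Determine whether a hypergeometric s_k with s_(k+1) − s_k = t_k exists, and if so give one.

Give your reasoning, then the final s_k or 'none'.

The ratio is (k + 3)/(k + 7).
So A=k + 3 and B=k + 7, with C=1.
f must satisfy (k + 3)·f(k+1) − (k + 6)·f(k) = 1.
Degrees (1,1,0) ⇒ d ≤ 3.
Match coefficients ⇒ f(k) = k*(k**2 + 12*k + 47)/180.
Then R = B(k−1)f/C = k*(k + 6)*(k**2 + 12*k + 47)/180, so s_k = R(k)·t_k = k*(-k**2 - 12*k - 47)/(60*(k + 3)*(k + 4)*(k + 5)).
Verify: -3/(k**4 + 18*k**3 + 119*k**2 + 342*k + 360) matches t_k.

s_k = k*(-k**2 - 12*k - 47)/(60*(k + 3)*(k + 4)*(k + 5))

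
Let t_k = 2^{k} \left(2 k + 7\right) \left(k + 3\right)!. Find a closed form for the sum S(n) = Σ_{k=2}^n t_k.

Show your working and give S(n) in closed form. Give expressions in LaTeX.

t_(k+1)/t_k = 2*(k + 4)*(2*k + 9)/(2*k + 7).
So A=2*k + 8 and B=1, with C=k + 7/2.
Set up (2*k + 8)·f(k+1) − (1)·f(k) − (k + 7/2) = 0.
d = 0 from the (1,0,1) case.
A polynomial solution: f(k) = 1/2.
So s_k = (B(k−1)f/C)·t_k = (1/(2*k + 7))·t_k = 2**k*factorial(k + 3).
Check: Δs_k = 2**k*(2*k + 7)*factorial(k + 3). ✓
Telescope: S(n) = s_(n+1) − s_(2) = 2**(n + 1)*factorial(n + 4) − (480) = 2*2**n*factorial(n + 4) - 480.

S(n) = 2 \cdot 2^{n} \left(n + 4\right)! - 480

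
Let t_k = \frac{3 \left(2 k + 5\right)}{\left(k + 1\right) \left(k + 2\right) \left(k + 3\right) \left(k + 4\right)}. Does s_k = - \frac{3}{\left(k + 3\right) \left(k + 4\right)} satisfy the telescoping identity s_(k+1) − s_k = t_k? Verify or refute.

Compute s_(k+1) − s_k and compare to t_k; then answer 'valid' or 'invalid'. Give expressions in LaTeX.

s_(k+1) = -3/((k + 4)*(k + 5))
s_(k+1) − s_k = 6/(k**3 + 12*k**2 + 47*k + 60)
(s_(k+1) − s_k) − t_k = 9*(-3*k - 7)/(k**5 + 15*k**4 + 85*k**3 + 225*k**2 + 274*k + 120)

Invalid: residual \frac{9 \left(- 3 k - 7\right)}{k^{5} + 15 k^{4} + 85 k^{3} + 225 k^{2} + 274 k + 120} ≠ 0.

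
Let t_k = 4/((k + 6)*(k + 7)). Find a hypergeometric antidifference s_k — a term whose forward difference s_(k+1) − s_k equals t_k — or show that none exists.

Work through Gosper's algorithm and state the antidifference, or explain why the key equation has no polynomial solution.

s_k = 2*k/(3*(k + 6))

t_(k+1)/t_k = (k + 6)/(k + 8).
Gosper form: A/B · C(k+1)/C(k) with A=k + 6, B=k + 8, C=1.
Solve (k + 6)·f(k+1) − (k + 7)·f(k) = 1.
Degrees (1,1,0) ⇒ d ≤ 1.
Solving with deg f ≤ 1: f(k) = k/6.
R(k) = B(k−1)·f(k)/C(k) = k*(k + 7)/6; s_k = R·t_k = 2*k/(3*(k + 6)).
Δs = 4/(k**2 + 13*k + 42), as required.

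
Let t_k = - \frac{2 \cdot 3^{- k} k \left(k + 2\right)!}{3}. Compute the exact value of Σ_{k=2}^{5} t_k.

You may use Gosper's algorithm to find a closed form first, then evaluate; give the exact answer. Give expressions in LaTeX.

Σ = -8528/81

r(k) = (k + 1)*(k + 3)/(3*k) after simplifying.
Take A(k)=k/3 + 1, B(k)=1, C(k)=k.
Set up (k/3 + 1)·f(k+1) − (1)·f(k) − (k) = 0.
Degrees (1,0,1) ⇒ d ≤ 0.
Solving with deg f ≤ 0: f(k) = 3.
R(k) = B(k−1)·f(k)/C(k) = 3/k; s_k = R·t_k = -2*factorial(k + 2)/3**k.
Verify: -2*k*factorial(k + 2)/(3*3**k) matches t_k.
Telescoping: Σ = s_(6) − s_(2) = -8960/81 − (-16/3) = -8528/81.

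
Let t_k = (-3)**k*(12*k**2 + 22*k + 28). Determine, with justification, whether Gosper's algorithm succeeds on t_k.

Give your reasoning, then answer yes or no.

r(k) = 3*(-6*k**2 - 23*k - 31)/(6*k**2 + 11*k + 14) after simplifying.
Factor: A=-3; B=1; C=k**2 + 11*k/6 + 7/3.
f must satisfy (-3)·f(k+1) − (1)·f(k) = k**2 + 11*k/6 + 7/3.
deg f ≤ 2 (via 0,0,2).
Solve for f: f(k) = -(3*k**2 + k + 4)/12 (degree 2 ≤ 2).
Then R = B(k−1)f/C = -(3*k**2 + k + 4)/(2*(6*k**2 + 11*k + 14)), so s_k = R(k)·t_k = (-3)**k*(-3*k**2 - k - 4).
Verify: (-3)**k*(12*k**2 + 22*k + 28) matches t_k.

Yes. s_k = (-3)**k*(-3*k**2 - k - 4).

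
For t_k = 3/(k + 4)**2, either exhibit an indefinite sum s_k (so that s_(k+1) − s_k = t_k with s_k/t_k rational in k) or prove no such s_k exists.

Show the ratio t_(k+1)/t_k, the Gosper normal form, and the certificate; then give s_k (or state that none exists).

Step 1: r(k) = (k + 4)**2/(k + 5)**2.
Normal form (A,B,C) = (k**2 + 8*k + 16, k**2 + 10*k + 25, 1).
Key eq: (k**2 + 8*k + 16)·f(k+1) = (k**2 + 8*k + 16)·f(k) + (1).
Degrees (2,2,0) ⇒ d ≤ 0.
Put f(k) = c0: A·f(k+1) − B(k−1)·f(k) − C = -1; need -1 = 0 — inconsistent ⇒ no f, not summable.

not Gosper-summable; s_k does not exist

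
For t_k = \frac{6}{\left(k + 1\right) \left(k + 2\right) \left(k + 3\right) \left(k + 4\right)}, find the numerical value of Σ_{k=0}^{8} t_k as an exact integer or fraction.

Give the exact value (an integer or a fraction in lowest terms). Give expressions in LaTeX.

Σ = 73/220

r(k) = (k + 1)/(k + 5) after simplifying.
Normal form (A,B,C) = (k + 1, k + 5, 1).
Need (k + 1)·f(k+1) − (k + 4)·f(k) = 1.
deg f ≤ 3 (via 1,1,0).
Solve for f: f(k) = k*(k**2 + 6*k + 11)/18 (degree 3 ≤ 3).
So s_k = (B(k−1)f/C)·t_k = (k*(k + 4)*(k**2 + 6*k + 11)/18)·t_k = k*(k**2 + 6*k + 11)/(3*(k + 1)*(k + 2)*(k + 3)).
s_(k+1) − s_k = 6/(k**4 + 10*k**3 + 35*k**2 + 50*k + 24) = t_k.
Telescoping: Σ = s_(9) − s_(0) = 73/220 − (0) = 73/220.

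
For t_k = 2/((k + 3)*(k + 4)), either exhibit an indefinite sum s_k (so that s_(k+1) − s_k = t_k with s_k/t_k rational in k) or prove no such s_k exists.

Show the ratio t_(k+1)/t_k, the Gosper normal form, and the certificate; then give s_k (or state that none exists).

Step 1: r(k) = (k + 3)/(k + 5).
Take A(k)=k + 3, B(k)=k + 5, C(k)=1.
Key eq: (k + 3)·f(k+1) = (k + 4)·f(k) + (1).
d = 1 from the (1,1,0) case.
Coefficient equations give f(k) = k/3.
Then R = B(k−1)f/C = k*(k + 4)/3, so s_k = R(k)·t_k = 2*k/(3*(k + 3)).
s_(k+1) − s_k = 2/(k**2 + 7*k + 12) = t_k.

s_k = 2*k/(3*(k + 3))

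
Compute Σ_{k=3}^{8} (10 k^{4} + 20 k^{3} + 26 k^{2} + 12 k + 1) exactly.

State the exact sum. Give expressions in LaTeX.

r(k) = (10*k**4 + 60*k**3 + 146*k**2 + 164*k + 69)/(10*k**4 + 20*k**3 + 26*k**2 + 12*k + 1) after simplifying.
A = 1, B = 1, C = k**4 + 2*k**3 + 13*k**2/5 + 6*k/5 + 1/10.
Key eq: (1)·f(k+1) = (1)·f(k) + (k**4 + 2*k**3 + 13*k**2/5 + 6*k/5 + 1/10).
From deg A=0, deg B=0, deg C=4: d=5.
Solving with deg f ≤ 5: f(k) = k*(2*k**4 + 2*k**2 - 2*k - 1)/10.
Then R = B(k−1)f/C = k*(2*k**4 + 2*k**2 - 2*k - 1)/(10*k**4 + 20*k**3 + 26*k**2 + 12*k + 1), so s_k = R(k)·t_k = k*(2*k**4 + 2*k**2 - 2*k - 1).
s_(k+1) − s_k = 10*k**4 + 20*k**3 + 26*k**2 + 12*k + 1 = t_k.
Evaluate s at k=9 and k=3: 119385 and 519; difference 118866.

Σ = 118866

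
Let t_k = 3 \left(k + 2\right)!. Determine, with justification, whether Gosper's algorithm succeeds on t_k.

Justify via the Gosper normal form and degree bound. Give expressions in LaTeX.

Ratio r(k) = k + 3.
Take A(k)=k + 3, B(k)=1, C(k)=1.
Solve (k + 3)·f(k+1) − (1)·f(k) = 1.
From deg A=1, deg B=0, deg C=0: d=-1.
Bound -1 < 0, so the key equation has no polynomial solution.

No — negative degree bound, so no certificate f.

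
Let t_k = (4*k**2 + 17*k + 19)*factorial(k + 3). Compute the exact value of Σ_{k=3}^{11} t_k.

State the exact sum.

Σ = 64076044022640

Ratio r(k) = (k + 4)*(17*k + 4*(k + 1)**2 + 36)/(4*k**2 + 17*k + 19).
So A=k + 4 and B=1, with C=k**2 + 17*k/4 + 19/4.
Need (k + 4)·f(k+1) − (1)·f(k) = k**2 + 17*k/4 + 19/4.
Bound: deg f ≤ 1.
A polynomial solution: f(k) = (4*k + 1)/4.
Then R = B(k−1)f/C = (4*k + 1)/(4*k**2 + 17*k + 19), so s_k = R(k)·t_k = (4*k + 1)*factorial(k + 3).
Δs = (4*k**2 + 17*k + 19)*factorial(k + 3), as required.
Σ_(k=3)^(11) t_k = s_(12) − s_(3) = 64076044032000 − (9360) = 64076044022640.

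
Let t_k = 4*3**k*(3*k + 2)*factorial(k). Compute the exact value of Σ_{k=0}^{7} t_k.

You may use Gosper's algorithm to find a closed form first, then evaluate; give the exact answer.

Compute t_(k+1)/t_k: get 3*(k + 1)*(3*k + 5)/(3*k + 2).
A = 3*k + 3, B = 1, C = k + 2/3.
Set up (3*k + 3)·f(k+1) − (1)·f(k) − (k + 2/3) = 0.
Degrees (1,0,1) ⇒ d ≤ 0.
A polynomial solution: f(k) = 1/3.
R(k) = B(k−1)·f(k)/C(k) = 1/(3*k + 2); s_k = R·t_k = 4*3**k*factorial(k).
Check: Δs_k = 4*3**k*(3*k + 2)*factorial(k). ✓
Telescoping: Σ = s_(8) − s_(0) = 1058158080 − (4) = 1058158076.

Σ = 1058158076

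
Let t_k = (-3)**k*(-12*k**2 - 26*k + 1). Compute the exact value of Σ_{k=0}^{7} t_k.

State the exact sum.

Ratio r(k) = 3*(-12*k**2 - 50*k - 37)/(12*k**2 + 26*k - 1).
A = -3, B = 1, C = k**2 + 13*k/6 - 1/12.
f must satisfy (-3)·f(k+1) − (1)·f(k) = k**2 + 13*k/6 - 1/12.
deg f ≤ 2 (via 0,0,2).
Coefficient equations give f(k) = -(3*k**2 + 2*k - 4)/12.
So s_k = (B(k−1)f/C)·t_k = (-(3*k**2 + 2*k - 4)/(12*k**2 + 26*k - 1))·t_k = (-3)**k*(3*k**2 + 2*k - 4).
Δs = (-3)**k*(-12*k**2 - 26*k + 1), as required.
Sum = s_(8) − s_(0); s_(8) = 1338444, s_(0) = -4 ⇒ 1338448.

Σ = 1338448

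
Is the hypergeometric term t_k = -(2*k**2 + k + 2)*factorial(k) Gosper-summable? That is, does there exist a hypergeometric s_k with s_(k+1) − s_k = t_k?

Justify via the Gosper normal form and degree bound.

Compute t_(k+1)/t_k: get (k + 1)*(k + 2*(k + 1)**2 + 3)/(2*k**2 + k + 2).
A = k + 1, B = 1, C = k**2 + k/2 + 1.
Key eq: (k + 1)·f(k+1) = (1)·f(k) + (k**2 + k/2 + 1).
Degrees (1,0,2) ⇒ d ≤ 1.
Solve for f: f(k) = (2*k - 1)/2 (degree 1 ≤ 1).
Then R = B(k−1)f/C = (2*k - 1)/(2*k**2 + k + 2), so s_k = R(k)·t_k = -(2*k - 1)*factorial(k).
Verify: -(2*k**2 + k + 2)*factorial(k) matches t_k.

Yes. s_k = -(2*k - 1)*factorial(k).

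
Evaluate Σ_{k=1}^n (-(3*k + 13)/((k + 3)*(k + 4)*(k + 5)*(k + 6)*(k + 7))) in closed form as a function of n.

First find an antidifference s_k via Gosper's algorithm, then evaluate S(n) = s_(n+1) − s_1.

S(n) = n*(-n**2 - 17*n - 94)/(168*(n**3 + 17*n**2 + 94*n + 168))

Compute t_(k+1)/t_k: get (k + 3)*(3*k + 16)/((k + 8)*(3*k + 13)).
So A=k + 3 and B=k + 8, with C=k + 13/3.
f must satisfy (k + 3)·f(k+1) − (k + 7)·f(k) = k + 13/3.
deg f ≤ 4 (via 1,1,1).
Match coefficients ⇒ f(k) = k*(k + 4)*(k**2 + 14*k + 63)/270.
Then R = B(k−1)f/C = k*(k + 4)*(k + 7)*(k**2 + 14*k + 63)/(90*(3*k + 13)), so s_k = R(k)·t_k = k*(-k**2 - 14*k - 63)/(90*(k**3 + 14*k**2 + 63*k + 90)).
Check: Δs_k = (-3*k - 13)/(k**5 + 25*k**4 + 245*k**3 + 1175*k**2 + 2754*k + 2520). ✓
Evaluate: s_(n+1) = (-n**3 - 17*n**2 - 94*n - 78)/(90*(n**3 + 17*n**2 + 94*n + 168)); subtract s_(1) = -13/2520 ⇒ S(n) = n*(-n**2 - 17*n - 94)/(168*(n**3 + 17*n**2 + 94*n + 168)).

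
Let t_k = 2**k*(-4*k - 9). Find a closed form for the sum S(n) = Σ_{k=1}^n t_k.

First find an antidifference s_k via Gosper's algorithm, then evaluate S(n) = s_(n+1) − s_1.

S(n) = -8*2**n*n - 10*2**n + 10

The ratio is 2*(4*k + 13)/(4*k + 9).
A = 2, B = 1, C = k + 9/4.
f must satisfy (2)·f(k+1) − (1)·f(k) = k + 9/4.
deg f ≤ 1 (via 0,0,1).
A polynomial solution: f(k) = (4*k + 1)/4.
Then R = B(k−1)f/C = (4*k + 1)/(4*k + 9), so s_k = R(k)·t_k = 2**k*(-4*k - 1).
Verify: 2**k*(-4*k - 9) matches t_k.
Σ_(k=1)^n t_k = s_(n+1) − s_(1) = (2**(n + 1)*(-4*n - 5)) − (-10), i.e. -8*2**n*n - 10*2**n + 10.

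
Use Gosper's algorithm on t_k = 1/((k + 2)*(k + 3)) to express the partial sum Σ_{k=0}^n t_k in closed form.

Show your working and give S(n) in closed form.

S(n) = (n + 1)/(2*(n + 3))

The ratio is (k + 2)/(k + 4).
Take A(k)=k + 2, B(k)=k + 4, C(k)=1.
f must satisfy (k + 2)·f(k+1) − (k + 3)·f(k) = 1.
Bound: deg f ≤ 1.
Match coefficients ⇒ f(k) = k/2.
Certificate R = B(k−1)f/C = k*(k + 3)/2 gives s_k = k/(2*(k + 2)).
s_(k+1) − s_k = 1/(k**2 + 5*k + 6) = t_k.
s_(n+1) = (n + 1)/(2*(n + 3)) and s_(0) = 0, so S(n) = (n + 1)/(2*(n + 3)).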